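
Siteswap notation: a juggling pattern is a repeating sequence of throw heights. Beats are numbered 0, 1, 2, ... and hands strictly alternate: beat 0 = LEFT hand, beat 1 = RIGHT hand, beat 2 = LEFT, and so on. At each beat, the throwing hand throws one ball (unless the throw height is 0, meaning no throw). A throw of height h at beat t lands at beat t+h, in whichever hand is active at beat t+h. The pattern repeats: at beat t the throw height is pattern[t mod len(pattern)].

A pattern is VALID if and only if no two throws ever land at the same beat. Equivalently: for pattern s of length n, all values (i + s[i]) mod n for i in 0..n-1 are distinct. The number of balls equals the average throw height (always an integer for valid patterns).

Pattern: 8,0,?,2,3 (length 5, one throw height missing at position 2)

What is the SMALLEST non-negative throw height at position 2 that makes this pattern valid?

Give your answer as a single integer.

i=0: (0 + 8) mod 5 = 3
i=1: (1 + 0) mod 5 = 1
i=2: s[i]=? (unknown)
i=3: (3 + 2) mod 5 = 0
i=4: (4 + 3) mod 5 = 2
Known residues: [0, 1, 2, 3]; need a permutation of 0..4, so missing residue r = 4
Need (2 + s) mod 5 = 4; smallest s = (4 - 2) mod 5 = 2

Answer: 2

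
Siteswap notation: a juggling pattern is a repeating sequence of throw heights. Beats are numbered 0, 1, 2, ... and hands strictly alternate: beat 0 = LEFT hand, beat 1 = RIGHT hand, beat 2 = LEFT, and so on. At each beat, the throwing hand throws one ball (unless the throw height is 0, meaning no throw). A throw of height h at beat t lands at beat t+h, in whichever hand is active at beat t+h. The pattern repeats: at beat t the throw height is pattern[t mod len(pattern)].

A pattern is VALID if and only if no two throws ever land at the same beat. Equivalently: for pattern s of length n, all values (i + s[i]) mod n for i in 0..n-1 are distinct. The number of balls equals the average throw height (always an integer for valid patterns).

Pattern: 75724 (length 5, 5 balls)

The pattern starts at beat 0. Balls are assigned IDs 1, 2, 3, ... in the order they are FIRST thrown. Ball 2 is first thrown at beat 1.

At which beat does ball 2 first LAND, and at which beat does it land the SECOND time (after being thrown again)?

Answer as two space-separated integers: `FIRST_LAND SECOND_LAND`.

Answer: 6 11

Derivation:
Beat 0 (L): throw ball1 h=7 -> lands@7:R; in-air after throw: [b1@7:R]
Beat 1 (R): throw ball2 h=5 -> lands@6:L; in-air after throw: [b2@6:L b1@7:R]
Beat 2 (L): throw ball3 h=7 -> lands@9:R; in-air after throw: [b2@6:L b1@7:R b3@9:R]
Beat 3 (R): throw ball4 h=2 -> lands@5:R; in-air after throw: [b4@5:R b2@6:L b1@7:R b3@9:R]
Beat 4 (L): throw ball5 h=4 -> lands@8:L; in-air after throw: [b4@5:R b2@6:L b1@7:R b5@8:L b3@9:R]
Beat 5 (R): throw ball4 h=7 -> lands@12:L; in-air after throw: [b2@6:L b1@7:R b5@8:L b3@9:R b4@12:L]
Beat 6 (L): throw ball2 h=5 -> lands@11:R; in-air after throw: [b1@7:R b5@8:L b3@9:R b2@11:R b4@12:L]
Beat 7 (R): throw ball1 h=7 -> lands@14:L; in-air after throw: [b5@8:L b3@9:R b2@11:R b4@12:L b1@14:L]
Beat 8 (L): throw ball5 h=2 -> lands@10:L; in-air after throw: [b3@9:R b5@10:L b2@11:R b4@12:L b1@14:L]
Beat 9 (R): throw ball3 h=4 -> lands@13:R; in-air after throw: [b5@10:L b2@11:R b4@12:L b3@13:R b1@14:L]
Beat 10 (L): throw ball5 h=7 -> lands@17:R; in-air after throw: [b2@11:R b4@12:L b3@13:R b1@14:L b5@17:R]
Beat 11 (R): throw ball2 h=5 -> lands@16:L; in-air after throw: [b4@12:L b3@13:R b1@14:L b2@16:L b5@17:R]
Ball 2: thrown@1 h=5 -> first land @6; rethrown@6 h=5 -> second land @11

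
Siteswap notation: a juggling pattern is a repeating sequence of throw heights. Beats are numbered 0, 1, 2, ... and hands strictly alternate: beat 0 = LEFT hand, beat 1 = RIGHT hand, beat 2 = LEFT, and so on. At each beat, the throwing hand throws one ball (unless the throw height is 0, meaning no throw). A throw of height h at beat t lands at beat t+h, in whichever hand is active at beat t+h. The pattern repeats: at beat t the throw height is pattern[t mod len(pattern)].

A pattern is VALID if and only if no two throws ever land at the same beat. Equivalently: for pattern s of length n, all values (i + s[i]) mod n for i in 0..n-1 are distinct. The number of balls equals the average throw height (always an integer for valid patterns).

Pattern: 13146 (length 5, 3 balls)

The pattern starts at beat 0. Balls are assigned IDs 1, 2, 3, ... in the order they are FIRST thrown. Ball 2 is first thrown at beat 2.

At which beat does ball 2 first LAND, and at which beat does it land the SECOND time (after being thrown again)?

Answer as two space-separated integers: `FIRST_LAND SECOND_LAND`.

Beat 0 (L): throw ball1 h=1 -> lands@1:R; in-air after throw: [b1@1:R]
Beat 1 (R): throw ball1 h=3 -> lands@4:L; in-air after throw: [b1@4:L]
Beat 2 (L): throw ball2 h=1 -> lands@3:R; in-air after throw: [b2@3:R b1@4:L]
Beat 3 (R): throw ball2 h=4 -> lands@7:R; in-air after throw: [b1@4:L b2@7:R]
Beat 4 (L): throw ball1 h=6 -> lands@10:L; in-air after throw: [b2@7:R b1@10:L]
Beat 5 (R): throw ball3 h=1 -> lands@6:L; in-air after throw: [b3@6:L b2@7:R b1@10:L]
Beat 6 (L): throw ball3 h=3 -> lands@9:R; in-air after throw: [b2@7:R b3@9:R b1@10:L]
Beat 7 (R): throw ball2 h=1 -> lands@8:L; in-air after throw: [b2@8:L b3@9:R b1@10:L]
Ball 2: thrown@2 h=1 -> first land @3; rethrown@3 h=4 -> second land @7

Answer: 3 7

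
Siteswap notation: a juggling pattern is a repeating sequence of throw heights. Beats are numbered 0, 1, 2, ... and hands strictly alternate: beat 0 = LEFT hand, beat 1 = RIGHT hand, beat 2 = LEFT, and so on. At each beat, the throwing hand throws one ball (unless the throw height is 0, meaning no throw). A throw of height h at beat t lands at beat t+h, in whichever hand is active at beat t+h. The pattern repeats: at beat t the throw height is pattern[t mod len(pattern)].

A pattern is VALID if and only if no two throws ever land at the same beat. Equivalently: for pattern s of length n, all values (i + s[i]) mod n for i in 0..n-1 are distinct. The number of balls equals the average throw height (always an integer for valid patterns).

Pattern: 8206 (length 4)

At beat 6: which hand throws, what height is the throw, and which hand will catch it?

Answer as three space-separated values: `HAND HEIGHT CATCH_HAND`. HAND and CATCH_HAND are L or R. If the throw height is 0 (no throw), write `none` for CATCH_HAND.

Answer: L 0 none

Derivation:
Beat 6: 6 mod 2 = 0, so hand = L
Throw height = pattern[6 mod 4] = pattern[2] = 0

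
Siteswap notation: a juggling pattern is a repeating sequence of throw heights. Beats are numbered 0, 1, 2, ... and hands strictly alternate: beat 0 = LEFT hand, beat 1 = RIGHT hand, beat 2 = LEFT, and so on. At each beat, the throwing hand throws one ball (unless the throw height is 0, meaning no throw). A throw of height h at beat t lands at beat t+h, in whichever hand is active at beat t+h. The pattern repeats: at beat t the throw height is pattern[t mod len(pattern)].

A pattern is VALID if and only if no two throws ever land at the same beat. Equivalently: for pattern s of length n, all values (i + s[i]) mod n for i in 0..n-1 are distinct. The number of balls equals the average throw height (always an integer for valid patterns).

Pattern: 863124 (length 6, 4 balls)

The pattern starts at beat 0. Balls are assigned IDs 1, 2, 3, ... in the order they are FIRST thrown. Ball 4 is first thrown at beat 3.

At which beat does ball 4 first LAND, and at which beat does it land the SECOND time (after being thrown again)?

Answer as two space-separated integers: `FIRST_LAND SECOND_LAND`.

Answer: 4 6

Derivation:
Beat 0 (L): throw ball1 h=8 -> lands@8:L; in-air after throw: [b1@8:L]
Beat 1 (R): throw ball2 h=6 -> lands@7:R; in-air after throw: [b2@7:R b1@8:L]
Beat 2 (L): throw ball3 h=3 -> lands@5:R; in-air after throw: [b3@5:R b2@7:R b1@8:L]
Beat 3 (R): throw ball4 h=1 -> lands@4:L; in-air after throw: [b4@4:L b3@5:R b2@7:R b1@8:L]
Beat 4 (L): throw ball4 h=2 -> lands@6:L; in-air after throw: [b3@5:R b4@6:L b2@7:R b1@8:L]
Beat 5 (R): throw ball3 h=4 -> lands@9:R; in-air after throw: [b4@6:L b2@7:R b1@8:L b3@9:R]
Beat 6 (L): throw ball4 h=8 -> lands@14:L; in-air after throw: [b2@7:R b1@8:L b3@9:R b4@14:L]
Ball 4: thrown@3 h=1 -> first land @4; rethrown@4 h=2 -> second land @6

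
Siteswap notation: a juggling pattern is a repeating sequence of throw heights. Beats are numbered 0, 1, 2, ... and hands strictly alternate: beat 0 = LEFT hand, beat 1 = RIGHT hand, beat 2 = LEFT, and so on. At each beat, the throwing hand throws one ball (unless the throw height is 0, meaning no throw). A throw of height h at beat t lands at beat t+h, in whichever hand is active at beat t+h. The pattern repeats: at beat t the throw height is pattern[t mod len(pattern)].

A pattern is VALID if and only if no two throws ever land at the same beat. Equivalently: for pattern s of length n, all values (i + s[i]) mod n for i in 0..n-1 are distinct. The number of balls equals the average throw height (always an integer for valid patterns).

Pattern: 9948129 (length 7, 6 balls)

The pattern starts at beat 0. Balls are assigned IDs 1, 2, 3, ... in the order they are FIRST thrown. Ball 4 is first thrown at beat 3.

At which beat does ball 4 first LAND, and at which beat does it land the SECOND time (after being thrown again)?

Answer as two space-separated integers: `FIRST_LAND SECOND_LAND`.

Answer: 11 12

Derivation:
Beat 0 (L): throw ball1 h=9 -> lands@9:R; in-air after throw: [b1@9:R]
Beat 1 (R): throw ball2 h=9 -> lands@10:L; in-air after throw: [b1@9:R b2@10:L]
Beat 2 (L): throw ball3 h=4 -> lands@6:L; in-air after throw: [b3@6:L b1@9:R b2@10:L]
Beat 3 (R): throw ball4 h=8 -> lands@11:R; in-air after throw: [b3@6:L b1@9:R b2@10:L b4@11:R]
Beat 4 (L): throw ball5 h=1 -> lands@5:R; in-air after throw: [b5@5:R b3@6:L b1@9:R b2@10:L b4@11:R]
Beat 5 (R): throw ball5 h=2 -> lands@7:R; in-air after throw: [b3@6:L b5@7:R b1@9:R b2@10:L b4@11:R]
Beat 6 (L): throw ball3 h=9 -> lands@15:R; in-air after throw: [b5@7:R b1@9:R b2@10:L b4@11:R b3@15:R]
Beat 7 (R): throw ball5 h=9 -> lands@16:L; in-air after throw: [b1@9:R b2@10:L b4@11:R b3@15:R b5@16:L]
Beat 8 (L): throw ball6 h=9 -> lands@17:R; in-air after throw: [b1@9:R b2@10:L b4@11:R b3@15:R b5@16:L b6@17:R]
Beat 9 (R): throw ball1 h=4 -> lands@13:R; in-air after throw: [b2@10:L b4@11:R b1@13:R b3@15:R b5@16:L b6@17:R]
Beat 10 (L): throw ball2 h=8 -> lands@18:L; in-air after throw: [b4@11:R b1@13:R b3@15:R b5@16:L b6@17:R b2@18:L]
Beat 11 (R): throw ball4 h=1 -> lands@12:L; in-air after throw: [b4@12:L b1@13:R b3@15:R b5@16:L b6@17:R b2@18:L]
Beat 12 (L): throw ball4 h=2 -> lands@14:L; in-air after throw: [b1@13:R b4@14:L b3@15:R b5@16:L b6@17:R b2@18:L]
Ball 4: thrown@3 h=8 -> first land @11; rethrown@11 h=1 -> second land @12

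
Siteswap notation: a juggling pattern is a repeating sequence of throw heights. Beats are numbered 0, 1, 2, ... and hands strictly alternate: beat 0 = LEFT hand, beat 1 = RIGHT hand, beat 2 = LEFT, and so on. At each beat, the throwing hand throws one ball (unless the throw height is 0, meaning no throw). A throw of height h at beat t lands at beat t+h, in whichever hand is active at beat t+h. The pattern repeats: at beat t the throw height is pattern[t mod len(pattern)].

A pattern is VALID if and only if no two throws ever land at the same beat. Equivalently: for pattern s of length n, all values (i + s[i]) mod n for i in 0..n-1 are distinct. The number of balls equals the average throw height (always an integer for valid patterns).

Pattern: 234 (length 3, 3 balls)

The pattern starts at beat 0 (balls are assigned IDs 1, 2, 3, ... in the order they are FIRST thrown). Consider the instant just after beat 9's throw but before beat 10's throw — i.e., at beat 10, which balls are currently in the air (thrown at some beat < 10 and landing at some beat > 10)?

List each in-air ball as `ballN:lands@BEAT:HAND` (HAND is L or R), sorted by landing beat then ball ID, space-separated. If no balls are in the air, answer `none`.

Beat 0 (L): throw ball1 h=2 -> lands@2:L; in-air after throw: [b1@2:L]
Beat 1 (R): throw ball2 h=3 -> lands@4:L; in-air after throw: [b1@2:L b2@4:L]
Beat 2 (L): throw ball1 h=4 -> lands@6:L; in-air after throw: [b2@4:L b1@6:L]
Beat 3 (R): throw ball3 h=2 -> lands@5:R; in-air after throw: [b2@4:L b3@5:R b1@6:L]
Beat 4 (L): throw ball2 h=3 -> lands@7:R; in-air after throw: [b3@5:R b1@6:L b2@7:R]
Beat 5 (R): throw ball3 h=4 -> lands@9:R; in-air after throw: [b1@6:L b2@7:R b3@9:R]
Beat 6 (L): throw ball1 h=2 -> lands@8:L; in-air after throw: [b2@7:R b1@8:L b3@9:R]
Beat 7 (R): throw ball2 h=3 -> lands@10:L; in-air after throw: [b1@8:L b3@9:R b2@10:L]
Beat 8 (L): throw ball1 h=4 -> lands@12:L; in-air after throw: [b3@9:R b2@10:L b1@12:L]
Beat 9 (R): throw ball3 h=2 -> lands@11:R; in-air after throw: [b2@10:L b3@11:R b1@12:L]
Beat 10 (L): throw ball2 h=3 -> lands@13:R; in-air after throw: [b3@11:R b1@12:L b2@13:R]

Answer: ball3:lands@11:R ball1:lands@12:L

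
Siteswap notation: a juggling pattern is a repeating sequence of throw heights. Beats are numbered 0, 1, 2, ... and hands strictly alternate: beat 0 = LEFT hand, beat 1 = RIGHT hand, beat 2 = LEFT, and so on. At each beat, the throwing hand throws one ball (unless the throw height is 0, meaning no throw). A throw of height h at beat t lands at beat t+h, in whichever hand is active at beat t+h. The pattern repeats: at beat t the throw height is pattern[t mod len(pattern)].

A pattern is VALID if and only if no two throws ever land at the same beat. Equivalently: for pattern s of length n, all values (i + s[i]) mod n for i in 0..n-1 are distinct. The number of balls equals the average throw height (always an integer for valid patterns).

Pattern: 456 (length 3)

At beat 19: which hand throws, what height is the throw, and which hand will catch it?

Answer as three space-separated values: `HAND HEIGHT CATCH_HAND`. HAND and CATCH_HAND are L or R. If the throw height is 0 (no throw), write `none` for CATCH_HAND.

Beat 19: 19 mod 2 = 1, so hand = R
Throw height = pattern[19 mod 3] = pattern[1] = 5
Lands at beat 19+5=24, 24 mod 2 = 0, so catch hand = L

Answer: R 5 L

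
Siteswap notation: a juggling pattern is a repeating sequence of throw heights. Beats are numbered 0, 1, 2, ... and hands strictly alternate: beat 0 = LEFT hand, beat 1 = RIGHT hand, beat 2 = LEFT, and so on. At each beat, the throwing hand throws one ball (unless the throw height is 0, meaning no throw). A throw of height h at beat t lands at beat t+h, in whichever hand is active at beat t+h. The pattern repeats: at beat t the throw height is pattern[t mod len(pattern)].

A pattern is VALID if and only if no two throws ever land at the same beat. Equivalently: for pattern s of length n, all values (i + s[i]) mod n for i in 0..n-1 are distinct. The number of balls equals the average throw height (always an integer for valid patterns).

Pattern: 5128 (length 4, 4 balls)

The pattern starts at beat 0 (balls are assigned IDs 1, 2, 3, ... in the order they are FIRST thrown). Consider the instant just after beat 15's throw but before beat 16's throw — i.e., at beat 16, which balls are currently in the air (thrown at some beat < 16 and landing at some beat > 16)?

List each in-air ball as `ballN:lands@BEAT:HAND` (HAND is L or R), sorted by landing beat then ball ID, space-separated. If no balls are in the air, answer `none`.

Answer: ball2:lands@17:R ball3:lands@19:R ball4:lands@23:R

Derivation:
Beat 0 (L): throw ball1 h=5 -> lands@5:R; in-air after throw: [b1@5:R]
Beat 1 (R): throw ball2 h=1 -> lands@2:L; in-air after throw: [b2@2:L b1@5:R]
Beat 2 (L): throw ball2 h=2 -> lands@4:L; in-air after throw: [b2@4:L b1@5:R]
Beat 3 (R): throw ball3 h=8 -> lands@11:R; in-air after throw: [b2@4:L b1@5:R b3@11:R]
Beat 4 (L): throw ball2 h=5 -> lands@9:R; in-air after throw: [b1@5:R b2@9:R b3@11:R]
Beat 5 (R): throw ball1 h=1 -> lands@6:L; in-air after throw: [b1@6:L b2@9:R b3@11:R]
Beat 6 (L): throw ball1 h=2 -> lands@8:L; in-air after throw: [b1@8:L b2@9:R b3@11:R]
Beat 7 (R): throw ball4 h=8 -> lands@15:R; in-air after throw: [b1@8:L b2@9:R b3@11:R b4@15:R]
Beat 8 (L): throw ball1 h=5 -> lands@13:R; in-air after throw: [b2@9:R b3@11:R b1@13:R b4@15:R]
Beat 9 (R): throw ball2 h=1 -> lands@10:L; in-air after throw: [b2@10:L b3@11:R b1@13:R b4@15:R]
Beat 10 (L): throw ball2 h=2 -> lands@12:L; in-air after throw: [b3@11:R b2@12:L b1@13:R b4@15:R]
Beat 11 (R): throw ball3 h=8 -> lands@19:R; in-air after throw: [b2@12:L b1@13:R b4@15:R b3@19:R]
Beat 12 (L): throw ball2 h=5 -> lands@17:R; in-air after throw: [b1@13:R b4@15:R b2@17:R b3@19:R]
Beat 13 (R): throw ball1 h=1 -> lands@14:L; in-air after throw: [b1@14:L b4@15:R b2@17:R b3@19:R]
Beat 14 (L): throw ball1 h=2 -> lands@16:L; in-air after throw: [b4@15:R b1@16:L b2@17:R b3@19:R]
Beat 15 (R): throw ball4 h=8 -> lands@23:R; in-air after throw: [b1@16:L b2@17:R b3@19:R b4@23:R]
Beat 16 (L): throw ball1 h=5 -> lands@21:R; in-air after throw: [b2@17:R b3@19:R b1@21:R b4@23:R]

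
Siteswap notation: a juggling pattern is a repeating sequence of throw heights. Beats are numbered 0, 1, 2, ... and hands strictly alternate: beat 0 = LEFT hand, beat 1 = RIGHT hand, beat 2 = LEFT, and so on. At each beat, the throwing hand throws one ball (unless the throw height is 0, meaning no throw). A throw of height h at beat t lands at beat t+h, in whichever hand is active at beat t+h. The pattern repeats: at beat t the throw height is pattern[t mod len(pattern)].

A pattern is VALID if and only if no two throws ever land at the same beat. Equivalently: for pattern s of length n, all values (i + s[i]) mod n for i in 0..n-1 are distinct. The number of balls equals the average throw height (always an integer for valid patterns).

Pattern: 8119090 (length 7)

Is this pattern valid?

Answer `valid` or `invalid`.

Answer: valid

Derivation:
i=0: (i + s[i]) mod n = (0 + 8) mod 7 = 1
i=1: (i + s[i]) mod n = (1 + 1) mod 7 = 2
i=2: (i + s[i]) mod n = (2 + 1) mod 7 = 3
i=3: (i + s[i]) mod n = (3 + 9) mod 7 = 5
i=4: (i + s[i]) mod n = (4 + 0) mod 7 = 4
i=5: (i + s[i]) mod n = (5 + 9) mod 7 = 0
i=6: (i + s[i]) mod n = (6 + 0) mod 7 = 6
Residues: [1, 2, 3, 5, 4, 0, 6], distinct: True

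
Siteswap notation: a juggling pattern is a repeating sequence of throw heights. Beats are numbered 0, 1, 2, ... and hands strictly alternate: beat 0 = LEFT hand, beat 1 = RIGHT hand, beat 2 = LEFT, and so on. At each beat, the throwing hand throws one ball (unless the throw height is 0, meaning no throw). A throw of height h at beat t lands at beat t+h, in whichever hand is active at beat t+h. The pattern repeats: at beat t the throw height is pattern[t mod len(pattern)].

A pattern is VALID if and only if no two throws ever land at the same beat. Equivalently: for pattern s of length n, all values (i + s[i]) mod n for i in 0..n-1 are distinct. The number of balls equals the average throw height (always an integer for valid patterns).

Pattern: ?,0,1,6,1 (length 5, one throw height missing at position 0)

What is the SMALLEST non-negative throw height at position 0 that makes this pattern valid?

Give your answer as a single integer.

i=0: s[i]=? (unknown)
i=1: (1 + 0) mod 5 = 1
i=2: (2 + 1) mod 5 = 3
i=3: (3 + 6) mod 5 = 4
i=4: (4 + 1) mod 5 = 0
Known residues: [0, 1, 3, 4]; need a permutation of 0..4, so missing residue r = 2
Need (0 + s) mod 5 = 2; smallest s = (2 - 0) mod 5 = 2

Answer: 2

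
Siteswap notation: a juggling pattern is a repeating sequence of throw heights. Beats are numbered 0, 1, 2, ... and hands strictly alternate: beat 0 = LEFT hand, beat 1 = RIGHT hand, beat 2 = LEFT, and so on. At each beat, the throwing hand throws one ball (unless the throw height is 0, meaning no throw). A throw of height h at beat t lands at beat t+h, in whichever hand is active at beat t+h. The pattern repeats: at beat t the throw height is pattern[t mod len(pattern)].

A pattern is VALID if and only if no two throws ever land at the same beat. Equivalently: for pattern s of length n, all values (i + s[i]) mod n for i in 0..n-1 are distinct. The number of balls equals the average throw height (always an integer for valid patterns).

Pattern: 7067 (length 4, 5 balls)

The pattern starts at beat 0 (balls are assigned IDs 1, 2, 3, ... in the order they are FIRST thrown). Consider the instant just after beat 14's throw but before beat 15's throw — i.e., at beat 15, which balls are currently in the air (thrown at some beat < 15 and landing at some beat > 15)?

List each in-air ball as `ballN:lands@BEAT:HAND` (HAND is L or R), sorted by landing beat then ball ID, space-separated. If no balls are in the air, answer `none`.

Beat 0 (L): throw ball1 h=7 -> lands@7:R; in-air after throw: [b1@7:R]
Beat 2 (L): throw ball2 h=6 -> lands@8:L; in-air after throw: [b1@7:R b2@8:L]
Beat 3 (R): throw ball3 h=7 -> lands@10:L; in-air after throw: [b1@7:R b2@8:L b3@10:L]
Beat 4 (L): throw ball4 h=7 -> lands@11:R; in-air after throw: [b1@7:R b2@8:L b3@10:L b4@11:R]
Beat 6 (L): throw ball5 h=6 -> lands@12:L; in-air after throw: [b1@7:R b2@8:L b3@10:L b4@11:R b5@12:L]
Beat 7 (R): throw ball1 h=7 -> lands@14:L; in-air after throw: [b2@8:L b3@10:L b4@11:R b5@12:L b1@14:L]
Beat 8 (L): throw ball2 h=7 -> lands@15:R; in-air after throw: [b3@10:L b4@11:R b5@12:L b1@14:L b2@15:R]
Beat 10 (L): throw ball3 h=6 -> lands@16:L; in-air after throw: [b4@11:R b5@12:L b1@14:L b2@15:R b3@16:L]
Beat 11 (R): throw ball4 h=7 -> lands@18:L; in-air after throw: [b5@12:L b1@14:L b2@15:R b3@16:L b4@18:L]
Beat 12 (L): throw ball5 h=7 -> lands@19:R; in-air after throw: [b1@14:L b2@15:R b3@16:L b4@18:L b5@19:R]
Beat 14 (L): throw ball1 h=6 -> lands@20:L; in-air after throw: [b2@15:R b3@16:L b4@18:L b5@19:R b1@20:L]
Beat 15 (R): throw ball2 h=7 -> lands@22:L; in-air after throw: [b3@16:L b4@18:L b5@19:R b1@20:L b2@22:L]

Answer: ball3:lands@16:L ball4:lands@18:L ball5:lands@19:R ball1:lands@20:L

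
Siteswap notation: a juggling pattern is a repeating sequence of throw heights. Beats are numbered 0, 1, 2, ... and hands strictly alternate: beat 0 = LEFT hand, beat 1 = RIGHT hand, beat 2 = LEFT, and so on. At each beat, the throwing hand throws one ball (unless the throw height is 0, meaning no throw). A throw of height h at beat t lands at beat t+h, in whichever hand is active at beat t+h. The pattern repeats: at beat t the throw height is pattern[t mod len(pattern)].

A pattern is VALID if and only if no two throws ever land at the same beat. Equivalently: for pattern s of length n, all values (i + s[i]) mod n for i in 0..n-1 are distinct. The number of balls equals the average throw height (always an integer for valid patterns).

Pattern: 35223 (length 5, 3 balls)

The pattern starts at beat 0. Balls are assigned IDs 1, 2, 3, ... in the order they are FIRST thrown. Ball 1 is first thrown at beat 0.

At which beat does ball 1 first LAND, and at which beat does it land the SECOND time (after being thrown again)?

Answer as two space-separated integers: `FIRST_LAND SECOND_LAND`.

Beat 0 (L): throw ball1 h=3 -> lands@3:R; in-air after throw: [b1@3:R]
Beat 1 (R): throw ball2 h=5 -> lands@6:L; in-air after throw: [b1@3:R b2@6:L]
Beat 2 (L): throw ball3 h=2 -> lands@4:L; in-air after throw: [b1@3:R b3@4:L b2@6:L]
Beat 3 (R): throw ball1 h=2 -> lands@5:R; in-air after throw: [b3@4:L b1@5:R b2@6:L]
Beat 4 (L): throw ball3 h=3 -> lands@7:R; in-air after throw: [b1@5:R b2@6:L b3@7:R]
Beat 5 (R): throw ball1 h=3 -> lands@8:L; in-air after throw: [b2@6:L b3@7:R b1@8:L]
Ball 1: thrown@0 h=3 -> first land @3; rethrown@3 h=2 -> second land @5

Answer: 3 5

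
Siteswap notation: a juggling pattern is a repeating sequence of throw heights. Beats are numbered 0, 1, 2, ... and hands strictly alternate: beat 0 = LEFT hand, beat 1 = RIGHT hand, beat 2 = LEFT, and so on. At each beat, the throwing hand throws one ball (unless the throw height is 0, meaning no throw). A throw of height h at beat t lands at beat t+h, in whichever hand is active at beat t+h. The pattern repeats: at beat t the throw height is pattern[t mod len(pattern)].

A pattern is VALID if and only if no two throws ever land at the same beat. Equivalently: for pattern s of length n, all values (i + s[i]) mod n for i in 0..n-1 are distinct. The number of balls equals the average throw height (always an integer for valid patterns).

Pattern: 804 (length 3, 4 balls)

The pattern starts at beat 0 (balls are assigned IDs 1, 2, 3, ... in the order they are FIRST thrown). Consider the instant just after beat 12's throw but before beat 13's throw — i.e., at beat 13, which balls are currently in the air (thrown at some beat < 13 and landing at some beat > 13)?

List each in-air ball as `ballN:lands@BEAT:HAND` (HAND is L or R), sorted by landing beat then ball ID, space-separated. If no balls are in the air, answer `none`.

Answer: ball2:lands@14:L ball3:lands@15:R ball4:lands@17:R ball1:lands@20:L

Derivation:
Beat 0 (L): throw ball1 h=8 -> lands@8:L; in-air after throw: [b1@8:L]
Beat 2 (L): throw ball2 h=4 -> lands@6:L; in-air after throw: [b2@6:L b1@8:L]
Beat 3 (R): throw ball3 h=8 -> lands@11:R; in-air after throw: [b2@6:L b1@8:L b3@11:R]
Beat 5 (R): throw ball4 h=4 -> lands@9:R; in-air after throw: [b2@6:L b1@8:L b4@9:R b3@11:R]
Beat 6 (L): throw ball2 h=8 -> lands@14:L; in-air after throw: [b1@8:L b4@9:R b3@11:R b2@14:L]
Beat 8 (L): throw ball1 h=4 -> lands@12:L; in-air after throw: [b4@9:R b3@11:R b1@12:L b2@14:L]
Beat 9 (R): throw ball4 h=8 -> lands@17:R; in-air after throw: [b3@11:R b1@12:L b2@14:L b4@17:R]
Beat 11 (R): throw ball3 h=4 -> lands@15:R; in-air after throw: [b1@12:L b2@14:L b3@15:R b4@17:R]
Beat 12 (L): throw ball1 h=8 -> lands@20:L; in-air after throw: [b2@14:L b3@15:R b4@17:R b1@20:L]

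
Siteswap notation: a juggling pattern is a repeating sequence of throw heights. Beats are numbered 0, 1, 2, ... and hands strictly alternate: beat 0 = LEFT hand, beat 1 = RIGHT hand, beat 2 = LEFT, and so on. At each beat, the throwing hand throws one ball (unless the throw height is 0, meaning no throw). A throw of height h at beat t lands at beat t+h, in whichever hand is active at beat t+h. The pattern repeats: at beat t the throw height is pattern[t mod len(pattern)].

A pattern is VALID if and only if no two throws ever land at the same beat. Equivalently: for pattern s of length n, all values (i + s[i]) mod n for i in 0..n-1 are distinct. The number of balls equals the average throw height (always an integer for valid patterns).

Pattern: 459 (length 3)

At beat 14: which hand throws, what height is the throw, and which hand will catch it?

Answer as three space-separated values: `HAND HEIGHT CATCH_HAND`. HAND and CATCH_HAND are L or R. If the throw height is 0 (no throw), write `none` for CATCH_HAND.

Beat 14: 14 mod 2 = 0, so hand = L
Throw height = pattern[14 mod 3] = pattern[2] = 9
Lands at beat 14+9=23, 23 mod 2 = 1, so catch hand = R

Answer: L 9 R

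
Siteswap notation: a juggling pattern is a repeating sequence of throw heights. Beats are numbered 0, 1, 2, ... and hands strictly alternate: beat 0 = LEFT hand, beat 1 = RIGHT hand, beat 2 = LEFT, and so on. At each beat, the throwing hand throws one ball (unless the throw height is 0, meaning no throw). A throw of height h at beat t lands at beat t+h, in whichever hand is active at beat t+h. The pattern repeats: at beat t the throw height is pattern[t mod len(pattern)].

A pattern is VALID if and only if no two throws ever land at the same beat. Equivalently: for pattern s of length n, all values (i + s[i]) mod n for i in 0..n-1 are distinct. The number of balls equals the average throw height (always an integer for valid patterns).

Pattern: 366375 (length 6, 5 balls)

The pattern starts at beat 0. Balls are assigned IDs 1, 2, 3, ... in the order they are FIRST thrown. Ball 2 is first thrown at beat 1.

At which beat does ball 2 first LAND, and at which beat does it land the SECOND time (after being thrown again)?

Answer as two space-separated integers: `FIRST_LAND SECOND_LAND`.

Beat 0 (L): throw ball1 h=3 -> lands@3:R; in-air after throw: [b1@3:R]
Beat 1 (R): throw ball2 h=6 -> lands@7:R; in-air after throw: [b1@3:R b2@7:R]
Beat 2 (L): throw ball3 h=6 -> lands@8:L; in-air after throw: [b1@3:R b2@7:R b3@8:L]
Beat 3 (R): throw ball1 h=3 -> lands@6:L; in-air after throw: [b1@6:L b2@7:R b3@8:L]
Beat 4 (L): throw ball4 h=7 -> lands@11:R; in-air after throw: [b1@6:L b2@7:R b3@8:L b4@11:R]
Beat 5 (R): throw ball5 h=5 -> lands@10:L; in-air after throw: [b1@6:L b2@7:R b3@8:L b5@10:L b4@11:R]
Beat 6 (L): throw ball1 h=3 -> lands@9:R; in-air after throw: [b2@7:R b3@8:L b1@9:R b5@10:L b4@11:R]
Beat 7 (R): throw ball2 h=6 -> lands@13:R; in-air after throw: [b3@8:L b1@9:R b5@10:L b4@11:R b2@13:R]
Beat 8 (L): throw ball3 h=6 -> lands@14:L; in-air after throw: [b1@9:R b5@10:L b4@11:R b2@13:R b3@14:L]
Beat 9 (R): throw ball1 h=3 -> lands@12:L; in-air after throw: [b5@10:L b4@11:R b1@12:L b2@13:R b3@14:L]
Beat 10 (L): throw ball5 h=7 -> lands@17:R; in-air after throw: [b4@11:R b1@12:L b2@13:R b3@14:L b5@17:R]
Beat 11 (R): throw ball4 h=5 -> lands@16:L; in-air after throw: [b1@12:L b2@13:R b3@14:L b4@16:L b5@17:R]
Beat 12 (L): throw ball1 h=3 -> lands@15:R; in-air after throw: [b2@13:R b3@14:L b1@15:R b4@16:L b5@17:R]
Beat 13 (R): throw ball2 h=6 -> lands@19:R; in-air after throw: [b3@14:L b1@15:R b4@16:L b5@17:R b2@19:R]
Ball 2: thrown@1 h=6 -> first land @7; rethrown@7 h=6 -> second land @13

Answer: 7 13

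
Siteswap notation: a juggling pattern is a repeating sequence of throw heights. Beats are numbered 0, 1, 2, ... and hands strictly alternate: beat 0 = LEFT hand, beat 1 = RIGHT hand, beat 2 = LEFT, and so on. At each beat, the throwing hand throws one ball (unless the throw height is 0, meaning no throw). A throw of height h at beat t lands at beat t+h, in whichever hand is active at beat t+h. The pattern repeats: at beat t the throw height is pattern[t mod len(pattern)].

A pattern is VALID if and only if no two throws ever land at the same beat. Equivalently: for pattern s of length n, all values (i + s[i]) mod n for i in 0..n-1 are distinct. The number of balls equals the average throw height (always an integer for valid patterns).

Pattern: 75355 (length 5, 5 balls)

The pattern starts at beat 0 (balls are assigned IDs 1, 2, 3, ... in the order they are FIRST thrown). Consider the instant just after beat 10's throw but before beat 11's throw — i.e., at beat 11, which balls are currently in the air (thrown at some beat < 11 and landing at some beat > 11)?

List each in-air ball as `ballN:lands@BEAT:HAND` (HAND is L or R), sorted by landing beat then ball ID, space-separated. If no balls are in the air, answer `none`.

Answer: ball3:lands@12:L ball4:lands@13:R ball5:lands@14:L ball1:lands@17:R

Derivation:
Beat 0 (L): throw ball1 h=7 -> lands@7:R; in-air after throw: [b1@7:R]
Beat 1 (R): throw ball2 h=5 -> lands@6:L; in-air after throw: [b2@6:L b1@7:R]
Beat 2 (L): throw ball3 h=3 -> lands@5:R; in-air after throw: [b3@5:R b2@6:L b1@7:R]
Beat 3 (R): throw ball4 h=5 -> lands@8:L; in-air after throw: [b3@5:R b2@6:L b1@7:R b4@8:L]
Beat 4 (L): throw ball5 h=5 -> lands@9:R; in-air after throw: [b3@5:R b2@6:L b1@7:R b4@8:L b5@9:R]
Beat 5 (R): throw ball3 h=7 -> lands@12:L; in-air after throw: [b2@6:L b1@7:R b4@8:L b5@9:R b3@12:L]
Beat 6 (L): throw ball2 h=5 -> lands@11:R; in-air after throw: [b1@7:R b4@8:L b5@9:R b2@11:R b3@12:L]
Beat 7 (R): throw ball1 h=3 -> lands@10:L; in-air after throw: [b4@8:L b5@9:R b1@10:L b2@11:R b3@12:L]
Beat 8 (L): throw ball4 h=5 -> lands@13:R; in-air after throw: [b5@9:R b1@10:L b2@11:R b3@12:L b4@13:R]
Beat 9 (R): throw ball5 h=5 -> lands@14:L; in-air after throw: [b1@10:L b2@11:R b3@12:L b4@13:R b5@14:L]
Beat 10 (L): throw ball1 h=7 -> lands@17:R; in-air after throw: [b2@11:R b3@12:L b4@13:R b5@14:L b1@17:R]
Beat 11 (R): throw ball2 h=5 -> lands@16:L; in-air after throw: [b3@12:L b4@13:R b5@14:L b2@16:L b1@17:R]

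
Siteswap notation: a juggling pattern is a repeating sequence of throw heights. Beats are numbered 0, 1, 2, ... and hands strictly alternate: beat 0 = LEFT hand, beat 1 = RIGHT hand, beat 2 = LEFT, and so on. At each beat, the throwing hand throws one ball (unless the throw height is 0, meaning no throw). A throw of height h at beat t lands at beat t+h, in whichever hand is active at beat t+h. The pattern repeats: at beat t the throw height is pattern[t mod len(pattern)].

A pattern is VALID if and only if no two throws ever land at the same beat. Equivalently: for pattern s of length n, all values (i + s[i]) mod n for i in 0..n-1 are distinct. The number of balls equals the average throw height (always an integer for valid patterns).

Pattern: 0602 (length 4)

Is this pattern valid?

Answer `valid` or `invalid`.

Answer: valid

Derivation:
i=0: (i + s[i]) mod n = (0 + 0) mod 4 = 0
i=1: (i + s[i]) mod n = (1 + 6) mod 4 = 3
i=2: (i + s[i]) mod n = (2 + 0) mod 4 = 2
i=3: (i + s[i]) mod n = (3 + 2) mod 4 = 1
Residues: [0, 3, 2, 1], distinct: True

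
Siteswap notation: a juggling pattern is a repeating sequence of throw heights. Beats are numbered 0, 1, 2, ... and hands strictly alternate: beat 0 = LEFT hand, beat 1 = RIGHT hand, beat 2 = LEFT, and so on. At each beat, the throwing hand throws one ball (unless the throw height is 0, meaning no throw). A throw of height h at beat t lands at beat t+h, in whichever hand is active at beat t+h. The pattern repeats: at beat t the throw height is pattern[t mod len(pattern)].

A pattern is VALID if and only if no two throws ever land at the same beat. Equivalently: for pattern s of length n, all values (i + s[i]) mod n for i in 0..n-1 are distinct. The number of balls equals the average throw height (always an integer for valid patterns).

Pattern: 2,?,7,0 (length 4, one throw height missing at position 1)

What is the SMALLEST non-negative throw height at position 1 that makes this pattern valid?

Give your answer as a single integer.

Answer: 3

Derivation:
i=0: (0 + 2) mod 4 = 2
i=1: s[i]=? (unknown)
i=2: (2 + 7) mod 4 = 1
i=3: (3 + 0) mod 4 = 3
Known residues: [1, 2, 3]; need a permutation of 0..3, so missing residue r = 0
Need (1 + s) mod 4 = 0; smallest s = (0 - 1) mod 4 = 3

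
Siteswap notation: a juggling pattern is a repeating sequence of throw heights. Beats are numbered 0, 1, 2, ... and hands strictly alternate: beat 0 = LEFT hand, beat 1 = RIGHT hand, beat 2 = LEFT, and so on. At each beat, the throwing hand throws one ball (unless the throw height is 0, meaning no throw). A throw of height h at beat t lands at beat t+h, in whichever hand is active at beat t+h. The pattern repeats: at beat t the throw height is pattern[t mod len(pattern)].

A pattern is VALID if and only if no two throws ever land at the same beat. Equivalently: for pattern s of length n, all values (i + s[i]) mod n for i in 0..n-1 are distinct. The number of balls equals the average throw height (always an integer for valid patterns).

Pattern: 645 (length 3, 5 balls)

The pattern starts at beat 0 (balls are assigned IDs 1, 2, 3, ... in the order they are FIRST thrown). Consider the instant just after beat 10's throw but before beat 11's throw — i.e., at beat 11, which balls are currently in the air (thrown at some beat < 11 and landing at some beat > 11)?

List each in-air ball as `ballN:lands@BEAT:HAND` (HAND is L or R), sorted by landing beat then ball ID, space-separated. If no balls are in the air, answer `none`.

Answer: ball1:lands@12:L ball5:lands@13:R ball2:lands@14:L ball4:lands@15:R

Derivation:
Beat 0 (L): throw ball1 h=6 -> lands@6:L; in-air after throw: [b1@6:L]
Beat 1 (R): throw ball2 h=4 -> lands@5:R; in-air after throw: [b2@5:R b1@6:L]
Beat 2 (L): throw ball3 h=5 -> lands@7:R; in-air after throw: [b2@5:R b1@6:L b3@7:R]
Beat 3 (R): throw ball4 h=6 -> lands@9:R; in-air after throw: [b2@5:R b1@6:L b3@7:R b4@9:R]
Beat 4 (L): throw ball5 h=4 -> lands@8:L; in-air after throw: [b2@5:R b1@6:L b3@7:R b5@8:L b4@9:R]
Beat 5 (R): throw ball2 h=5 -> lands@10:L; in-air after throw: [b1@6:L b3@7:R b5@8:L b4@9:R b2@10:L]
Beat 6 (L): throw ball1 h=6 -> lands@12:L; in-air after throw: [b3@7:R b5@8:L b4@9:R b2@10:L b1@12:L]
Beat 7 (R): throw ball3 h=4 -> lands@11:R; in-air after throw: [b5@8:L b4@9:R b2@10:L b3@11:R b1@12:L]
Beat 8 (L): throw ball5 h=5 -> lands@13:R; in-air after throw: [b4@9:R b2@10:L b3@11:R b1@12:L b5@13:R]
Beat 9 (R): throw ball4 h=6 -> lands@15:R; in-air after throw: [b2@10:L b3@11:R b1@12:L b5@13:R b4@15:R]
Beat 10 (L): throw ball2 h=4 -> lands@14:L; in-air after throw: [b3@11:R b1@12:L b5@13:R b2@14:L b4@15:R]
Beat 11 (R): throw ball3 h=5 -> lands@16:L; in-air after throw: [b1@12:L b5@13:R b2@14:L b4@15:R b3@16:L]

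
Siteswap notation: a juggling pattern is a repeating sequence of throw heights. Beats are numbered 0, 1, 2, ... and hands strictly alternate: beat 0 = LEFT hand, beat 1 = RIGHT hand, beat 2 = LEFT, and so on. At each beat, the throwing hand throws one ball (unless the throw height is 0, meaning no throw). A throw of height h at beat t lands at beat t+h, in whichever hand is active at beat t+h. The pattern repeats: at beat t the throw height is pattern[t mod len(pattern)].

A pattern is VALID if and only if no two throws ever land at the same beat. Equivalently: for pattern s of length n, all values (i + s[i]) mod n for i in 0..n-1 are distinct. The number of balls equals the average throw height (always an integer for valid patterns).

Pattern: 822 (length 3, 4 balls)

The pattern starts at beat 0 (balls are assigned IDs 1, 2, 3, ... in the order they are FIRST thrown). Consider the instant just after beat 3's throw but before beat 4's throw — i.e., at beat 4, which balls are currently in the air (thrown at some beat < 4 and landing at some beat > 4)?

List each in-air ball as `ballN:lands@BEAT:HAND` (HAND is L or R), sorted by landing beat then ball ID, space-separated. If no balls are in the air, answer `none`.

Answer: ball1:lands@8:L ball2:lands@11:R

Derivation:
Beat 0 (L): throw ball1 h=8 -> lands@8:L; in-air after throw: [b1@8:L]
Beat 1 (R): throw ball2 h=2 -> lands@3:R; in-air after throw: [b2@3:R b1@8:L]
Beat 2 (L): throw ball3 h=2 -> lands@4:L; in-air after throw: [b2@3:R b3@4:L b1@8:L]
Beat 3 (R): throw ball2 h=8 -> lands@11:R; in-air after throw: [b3@4:L b1@8:L b2@11:R]
Beat 4 (L): throw ball3 h=2 -> lands@6:L; in-air after throw: [b3@6:L b1@8:L b2@11:R]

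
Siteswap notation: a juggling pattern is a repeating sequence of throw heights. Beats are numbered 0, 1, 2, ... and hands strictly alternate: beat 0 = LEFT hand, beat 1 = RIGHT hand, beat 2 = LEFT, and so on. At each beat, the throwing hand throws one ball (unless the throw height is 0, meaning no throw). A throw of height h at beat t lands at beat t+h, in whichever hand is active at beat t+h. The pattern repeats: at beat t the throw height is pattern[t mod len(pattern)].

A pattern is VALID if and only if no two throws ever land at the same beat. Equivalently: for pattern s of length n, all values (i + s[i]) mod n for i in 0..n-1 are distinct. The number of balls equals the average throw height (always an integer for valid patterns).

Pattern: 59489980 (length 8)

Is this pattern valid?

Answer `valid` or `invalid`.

Answer: invalid

Derivation:
i=0: (i + s[i]) mod n = (0 + 5) mod 8 = 5
i=1: (i + s[i]) mod n = (1 + 9) mod 8 = 2
i=2: (i + s[i]) mod n = (2 + 4) mod 8 = 6
i=3: (i + s[i]) mod n = (3 + 8) mod 8 = 3
i=4: (i + s[i]) mod n = (4 + 9) mod 8 = 5
i=5: (i + s[i]) mod n = (5 + 9) mod 8 = 6
i=6: (i + s[i]) mod n = (6 + 8) mod 8 = 6
i=7: (i + s[i]) mod n = (7 + 0) mod 8 = 7
Residues: [5, 2, 6, 3, 5, 6, 6, 7], distinct: False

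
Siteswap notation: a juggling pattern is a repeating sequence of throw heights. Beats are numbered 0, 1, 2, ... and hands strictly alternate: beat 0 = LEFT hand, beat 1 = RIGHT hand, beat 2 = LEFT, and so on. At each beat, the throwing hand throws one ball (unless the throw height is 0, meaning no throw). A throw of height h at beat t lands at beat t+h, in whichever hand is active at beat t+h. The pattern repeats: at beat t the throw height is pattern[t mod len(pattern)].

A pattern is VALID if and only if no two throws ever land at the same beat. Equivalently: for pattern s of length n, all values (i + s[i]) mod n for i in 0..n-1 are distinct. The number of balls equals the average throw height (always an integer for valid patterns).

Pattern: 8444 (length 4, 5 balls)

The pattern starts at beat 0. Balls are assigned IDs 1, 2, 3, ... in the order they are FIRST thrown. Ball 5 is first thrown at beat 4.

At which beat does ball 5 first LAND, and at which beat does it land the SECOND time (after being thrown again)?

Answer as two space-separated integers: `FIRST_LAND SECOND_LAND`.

Beat 0 (L): throw ball1 h=8 -> lands@8:L; in-air after throw: [b1@8:L]
Beat 1 (R): throw ball2 h=4 -> lands@5:R; in-air after throw: [b2@5:R b1@8:L]
Beat 2 (L): throw ball3 h=4 -> lands@6:L; in-air after throw: [b2@5:R b3@6:L b1@8:L]
Beat 3 (R): throw ball4 h=4 -> lands@7:R; in-air after throw: [b2@5:R b3@6:L b4@7:R b1@8:L]
Beat 4 (L): throw ball5 h=8 -> lands@12:L; in-air after throw: [b2@5:R b3@6:L b4@7:R b1@8:L b5@12:L]
Beat 5 (R): throw ball2 h=4 -> lands@9:R; in-air after throw: [b3@6:L b4@7:R b1@8:L b2@9:R b5@12:L]
Beat 6 (L): throw ball3 h=4 -> lands@10:L; in-air after throw: [b4@7:R b1@8:L b2@9:R b3@10:L b5@12:L]
Beat 7 (R): throw ball4 h=4 -> lands@11:R; in-air after throw: [b1@8:L b2@9:R b3@10:L b4@11:R b5@12:L]
Beat 8 (L): throw ball1 h=8 -> lands@16:L; in-air after throw: [b2@9:R b3@10:L b4@11:R b5@12:L b1@16:L]
Beat 9 (R): throw ball2 h=4 -> lands@13:R; in-air after throw: [b3@10:L b4@11:R b5@12:L b2@13:R b1@16:L]
Beat 10 (L): throw ball3 h=4 -> lands@14:L; in-air after throw: [b4@11:R b5@12:L b2@13:R b3@14:L b1@16:L]
Beat 11 (R): throw ball4 h=4 -> lands@15:R; in-air after throw: [b5@12:L b2@13:R b3@14:L b4@15:R b1@16:L]
Beat 12 (L): throw ball5 h=8 -> lands@20:L; in-air after throw: [b2@13:R b3@14:L b4@15:R b1@16:L b5@20:L]
Beat 13 (R): throw ball2 h=4 -> lands@17:R; in-air after throw: [b3@14:L b4@15:R b1@16:L b2@17:R b5@20:L]
Beat 14 (L): throw ball3 h=4 -> lands@18:L; in-air after throw: [b4@15:R b1@16:L b2@17:R b3@18:L b5@20:L]
Beat 15 (R): throw ball4 h=4 -> lands@19:R; in-air after throw: [b1@16:L b2@17:R b3@18:L b4@19:R b5@20:L]
Beat 16 (L): throw ball1 h=8 -> lands@24:L; in-air after throw: [b2@17:R b3@18:L b4@19:R b5@20:L b1@24:L]
Beat 17 (R): throw ball2 h=4 -> lands@21:R; in-air after throw: [b3@18:L b4@19:R b5@20:L b2@21:R b1@24:L]
Beat 18 (L): throw ball3 h=4 -> lands@22:L; in-air after throw: [b4@19:R b5@20:L b2@21:R b3@22:L b1@24:L]
Beat 19 (R): throw ball4 h=4 -> lands@23:R; in-air after throw: [b5@20:L b2@21:R b3@22:L b4@23:R b1@24:L]
Beat 20 (L): throw ball5 h=8 -> lands@28:L; in-air after throw: [b2@21:R b3@22:L b4@23:R b1@24:L b5@28:L]
Ball 5: thrown@4 h=8 -> first land @12; rethrown@12 h=8 -> second land @20

Answer: 12 20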